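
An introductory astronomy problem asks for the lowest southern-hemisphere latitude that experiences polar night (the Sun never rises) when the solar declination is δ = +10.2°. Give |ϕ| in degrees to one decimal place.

|ϕ| = 79.8°

Polar night requires cos h₀ = −tan ϕ tan δ ≥ 1, i.e. tan ϕ tan δ ≤ −1.
The boundary is |tan ϕ| · |tan δ| = 1, so |ϕ| = 90° − |δ| = 90° − 10.2° = 79.8° in the southern hemisphere.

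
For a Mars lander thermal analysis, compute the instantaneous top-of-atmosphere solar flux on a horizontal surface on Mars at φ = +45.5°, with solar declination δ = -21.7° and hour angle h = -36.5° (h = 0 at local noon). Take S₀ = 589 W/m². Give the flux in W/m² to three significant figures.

cos θ_z = sin φ sin δ + cos φ cos δ cos h = -0.263722 + 0.523502 = 0.259780.
Flux = S₀ · cos θ_z = 589 × 0.259780 = 153.0 W/m².

153 W/m²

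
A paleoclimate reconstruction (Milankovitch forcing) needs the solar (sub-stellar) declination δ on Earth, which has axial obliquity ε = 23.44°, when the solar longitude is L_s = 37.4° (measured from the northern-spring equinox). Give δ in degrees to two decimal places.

sin δ = sin ε · sin L_s = sin 23.44° × sin 37.4° = 0.241607.
δ = arcsin(0.241607) = +13.98°.

δ = +13.98°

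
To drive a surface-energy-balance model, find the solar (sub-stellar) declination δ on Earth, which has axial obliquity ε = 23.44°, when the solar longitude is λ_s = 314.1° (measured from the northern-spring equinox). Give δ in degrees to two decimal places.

δ = -16.60°

sin δ = sin ε · sin λ_s = sin 23.44° × sin 314.1° = -0.285662.
δ = arcsin(-0.285662) = -16.60°.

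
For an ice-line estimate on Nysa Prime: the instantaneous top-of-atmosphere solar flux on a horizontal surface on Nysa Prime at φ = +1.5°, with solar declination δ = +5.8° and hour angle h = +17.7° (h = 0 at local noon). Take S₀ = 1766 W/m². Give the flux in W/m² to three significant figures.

cos θ_z = sin φ sin δ + cos φ cos δ cos h = 0.002645 + 0.947460 = 0.950105.
Flux = S₀ · cos θ_z = 1766 × 0.950105 = 1678 W/m².

1.68e+03 W/m²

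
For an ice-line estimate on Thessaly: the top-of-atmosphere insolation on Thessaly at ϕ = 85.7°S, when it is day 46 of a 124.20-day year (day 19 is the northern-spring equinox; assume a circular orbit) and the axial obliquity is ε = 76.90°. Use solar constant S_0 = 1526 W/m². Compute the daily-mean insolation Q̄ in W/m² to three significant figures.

Q̄ ≈ 0.00 W/m²

Solar longitude: L_s = 360° × (46 − 19)/124.20 = 78.261°.
sin δ = sin 76.90° × sin 78.261° = 0.95360, so δ = +72.479°.
cos h₀ = −tan(-85.7°) tan(+72.479°) = 42.1259 ≥ 1 ⇒ polar night, h₀ = 0 and Q̄ = 0.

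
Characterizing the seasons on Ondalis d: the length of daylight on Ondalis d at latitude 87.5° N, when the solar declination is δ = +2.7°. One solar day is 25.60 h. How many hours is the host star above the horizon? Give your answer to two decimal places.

25.60 h

Sunrise equation: cos h₀ = −tan ϕ · tan δ = -1.0801 ≤ −1, so the host star never sets (polar day) and h₀ = π.
Daylight = 2h₀/(2π) × 25.60 h = (3.1416/π) × 25.60 = 25.60 h.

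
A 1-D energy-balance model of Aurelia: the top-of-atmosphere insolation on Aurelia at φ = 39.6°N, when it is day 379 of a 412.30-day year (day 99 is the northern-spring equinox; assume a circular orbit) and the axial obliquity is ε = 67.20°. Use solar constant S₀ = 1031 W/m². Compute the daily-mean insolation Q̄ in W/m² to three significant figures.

Solar longitude: λ_s = 360° × (379 − 99)/412.30 = 244.482°.
sin δ = sin 67.20° × sin 244.482° = -0.83194, so δ = -56.298°.
cos H₀ = −tan(+39.6°) tan(-56.298°) = 1.2404 ≥ 1 ⇒ polar night, H₀ = 0 and Q̄ = 0.

Q̄ ≈ 0.00 W/m²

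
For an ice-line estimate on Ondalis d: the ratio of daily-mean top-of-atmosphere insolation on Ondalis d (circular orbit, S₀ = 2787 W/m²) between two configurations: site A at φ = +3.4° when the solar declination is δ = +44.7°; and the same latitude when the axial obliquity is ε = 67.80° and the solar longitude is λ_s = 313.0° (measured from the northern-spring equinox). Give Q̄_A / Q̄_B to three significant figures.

Q̄_A / Q̄_B ≈ 1.15

— Configuration A (φ=+3.4°):
cos H₀ = −tan(+3.4°) tan(+44.700°) = -0.0588, H₀ = 1.6296 rad.
Bracket: H₀ sin φ sin δ + cos φ cos δ sin H₀ = 1.6296×0.05931×0.70339 + 0.99824×0.71080×0.99827 = 0.067984 + 0.708321 = 0.776305.
Q̄ = (S₀/π) × [bracket] = (2787/π) × 0.776305 = 688.68 W/m².
— Configuration B (φ=+3.4°):
Solar declination: sin δ = sin ε · sin λ_s = sin 67.80° × sin 313.0° = -0.67714, so δ = -42.620°.
cos H₀ = −tan(+3.4°) tan(-42.620°) = 0.0547, H₀ = 1.5161 rad.
Bracket: H₀ sin φ sin δ + cos φ cos δ sin H₀ = 1.5161×0.05931×-0.67714 + 0.99824×0.73586×0.99850 = -0.060888 + 0.733463 = 0.672575.
Q̄ = (S₀/π) × [bracket] = (2787/π) × 0.672575 = 596.66 W/m².
Ratio Q̄_A / Q̄_B = 688.68 / 596.66 = 1.154.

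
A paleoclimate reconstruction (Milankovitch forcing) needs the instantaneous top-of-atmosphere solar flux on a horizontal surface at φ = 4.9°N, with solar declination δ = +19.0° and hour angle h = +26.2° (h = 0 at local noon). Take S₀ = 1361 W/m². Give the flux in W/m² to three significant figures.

cos θ_z = sin φ sin δ + cos φ cos δ cos h = 0.027809 + 0.845274 = 0.873083.
Flux = S₀ · cos θ_z = 1361 × 0.873083 = 1188 W/m².

1.19e+03 W/m²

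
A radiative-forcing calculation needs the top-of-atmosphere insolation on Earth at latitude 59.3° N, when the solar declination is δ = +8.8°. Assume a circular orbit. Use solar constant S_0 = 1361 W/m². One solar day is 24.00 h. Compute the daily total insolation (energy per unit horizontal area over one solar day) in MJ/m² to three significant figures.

cos h₀ = −tan(+59.3°) tan(+8.800°) = -0.2607, h₀ = 1.8346 rad.
Bracket: h₀ sin ϕ sin δ + cos ϕ cos δ sin h₀ = 1.8346×0.85985×0.15299 + 0.51054×0.98823×0.96541 = 0.241339 + 0.487079 = 0.728418.
Q̄ = (S_0/π) × [bracket] = (1361/π) × 0.728418 = 315.57 W/m².
Daily total = Q̄ × 24.00 h × 3600 s/h = 315.57 × 24.00 × 3600 / 10⁶ = 27.27 MJ/m².

27.3 MJ/m²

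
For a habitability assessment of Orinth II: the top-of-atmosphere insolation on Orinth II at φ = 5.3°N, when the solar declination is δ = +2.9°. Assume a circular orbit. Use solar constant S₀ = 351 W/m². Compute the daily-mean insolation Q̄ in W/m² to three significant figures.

cos H₀ = −tan(+5.3°) tan(+2.900°) = -0.0047, H₀ = 1.5755 rad.
Bracket: H₀ sin φ sin δ + cos φ cos δ sin H₀ = 1.5755×0.09237×0.05059 + 0.99572×0.99872×0.99999 = 0.007362 + 0.994436 = 1.001798.
Q̄ = (S₀/π) × [bracket] = (351/π) × 1.001798 = 111.9 W/m².

Q̄ ≈ 112 W/m²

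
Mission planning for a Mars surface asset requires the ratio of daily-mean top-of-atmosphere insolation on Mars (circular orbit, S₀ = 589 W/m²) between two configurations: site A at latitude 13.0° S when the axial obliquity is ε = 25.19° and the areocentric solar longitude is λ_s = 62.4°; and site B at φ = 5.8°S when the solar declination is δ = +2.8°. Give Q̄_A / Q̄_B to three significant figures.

— Configuration A (φ=-13.0°):
sin δ = sin 25.19° × sin 62.4° = 0.37719, so δ = +22.160°.
cos H₀ = −tan(-13.0°) tan(+22.160°) = 0.0940, H₀ = 1.4766 rad.
Bracket: H₀ sin φ sin δ + cos φ cos δ sin H₀ = 1.4766×-0.22495×0.37719 + 0.97437×0.92614×0.99557 = -0.125288 + 0.898405 = 0.773117.
Q̄ = (S₀/π) × [bracket] = (589/π) × 0.773117 = 144.95 W/m².
— Configuration B (φ=-5.8°):
cos H₀ = −tan(-5.8°) tan(+2.800°) = 0.0050, H₀ = 1.5658 rad.
Bracket: H₀ sin φ sin δ + cos φ cos δ sin H₀ = 1.5658×-0.10106×0.04885 + 0.99488×0.99881×0.99999 = -0.007730 + 0.993686 = 0.985956.
Q̄ = (S₀/π) × [bracket] = (589/π) × 0.985956 = 184.85 W/m².
Ratio Q̄_A / Q̄_B = 144.95 / 184.85 = 0.7841.

Q̄_A / Q̄_B ≈ 0.784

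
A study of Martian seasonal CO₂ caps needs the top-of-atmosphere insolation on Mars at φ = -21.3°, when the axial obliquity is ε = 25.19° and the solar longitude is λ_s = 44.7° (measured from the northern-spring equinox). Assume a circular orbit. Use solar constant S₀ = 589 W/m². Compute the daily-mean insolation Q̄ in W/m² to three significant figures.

Q̄ ≈ 136 W/m²

Solar declination: sin δ = sin ε · sin λ_s = sin 25.19° × sin 44.7° = 0.29938, so δ = +17.420°.
cos H₀ = −tan(-21.3°) tan(+17.420°) = 0.1223, H₀ = 1.4482 rad.
Bracket: H₀ sin φ sin δ + cos φ cos δ sin H₀ = 1.4482×-0.36325×0.29938 + 0.93169×0.95413×0.99249 = -0.157491 + 0.882277 = 0.724786.
Q̄ = (S₀/π) × [bracket] = (589/π) × 0.724786 = 135.9 W/m².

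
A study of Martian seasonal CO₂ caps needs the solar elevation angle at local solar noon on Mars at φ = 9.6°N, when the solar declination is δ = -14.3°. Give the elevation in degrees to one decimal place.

At local noon the hour angle is zero, so the zenith angle equals |φ − δ| = |+9.6° − (-14.300°)| = 23.900°.
Elevation = 90° − 23.900° = 66.1°.

66.1°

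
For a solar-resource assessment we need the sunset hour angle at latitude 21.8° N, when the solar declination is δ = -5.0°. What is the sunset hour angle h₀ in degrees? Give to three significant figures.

h₀ = 88.0°

cos h₀ = −tan ϕ · tan δ = −tan(+21.8°) × tan(-5.000°) = 0.0350, so h₀ = 1.5358 rad = 87.99°.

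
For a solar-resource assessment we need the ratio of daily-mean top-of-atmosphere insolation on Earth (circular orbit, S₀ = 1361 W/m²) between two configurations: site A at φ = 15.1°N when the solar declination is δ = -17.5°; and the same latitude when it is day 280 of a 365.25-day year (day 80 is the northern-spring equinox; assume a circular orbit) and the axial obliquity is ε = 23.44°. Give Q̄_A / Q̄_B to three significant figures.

Q̄_A / Q̄_B ≈ 0.879

— Configuration A (φ=+15.1°):
cos H₀ = −tan(+15.1°) tan(-17.500°) = 0.0851, H₀ = 1.4856 rad.
Bracket: H₀ sin φ sin δ + cos φ cos δ sin H₀ = 1.4856×0.26050×-0.30071 + 0.96547×0.95372×0.99637 = -0.116374 + 0.917446 = 0.801072.
Q̄ = (S₀/π) × [bracket] = (1361/π) × 0.801072 = 347.04 W/m².
— Configuration B (φ=+15.1°):
Solar longitude: λ_s = 360° × (280 − 80)/365.25 = 197.125°.
sin δ = sin 23.44° × sin 197.125° = -0.11713, so δ = -6.727°.
cos H₀ = −tan(+15.1°) tan(-6.727°) = 0.0318, H₀ = 1.5390 rad.
Bracket: H₀ sin φ sin δ + cos φ cos δ sin H₀ = 1.5390×0.26050×-0.11713 + 0.96547×0.99312×0.99949 = -0.046959 + 0.958339 = 0.911380.
Q̄ = (S₀/π) × [bracket] = (1361/π) × 0.911380 = 394.83 W/m².
Ratio Q̄_A / Q̄_B = 347.04 / 394.83 = 0.8790.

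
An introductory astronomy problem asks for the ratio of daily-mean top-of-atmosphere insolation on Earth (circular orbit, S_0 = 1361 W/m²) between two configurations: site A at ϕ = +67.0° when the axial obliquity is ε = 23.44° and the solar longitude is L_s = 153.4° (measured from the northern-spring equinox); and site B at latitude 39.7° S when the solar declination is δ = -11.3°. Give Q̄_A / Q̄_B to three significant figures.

— Configuration A (ϕ=+67.0°):
Solar declination: sin δ = sin ε · sin L_s = sin 23.44° × sin 153.4° = 0.17811, so δ = +10.260°.
cos h₀ = −tan(+67.0°) tan(+10.260°) = -0.4264, h₀ = 2.0113 rad.
Bracket: h₀ sin ϕ sin δ + cos ϕ cos δ sin h₀ = 2.0113×0.92050×0.17811 + 0.39073×0.98401×0.90452 = 0.329753 + 0.347772 = 0.677525.
Q̄ = (S_0/π) × [bracket] = (1361/π) × 0.677525 = 293.52 W/m².
— Configuration B (ϕ=-39.7°):
cos h₀ = −tan(-39.7°) tan(-11.300°) = -0.1659, h₀ = 1.7375 rad.
Bracket: h₀ sin ϕ sin δ + cos ϕ cos δ sin h₀ = 1.7375×-0.63877×-0.19595 + 0.76940×0.98061×0.98614 = 0.217478 + 0.744024 = 0.961502.
Q̄ = (S_0/π) × [bracket] = (1361/π) × 0.961502 = 416.54 W/m².
Ratio Q̄_A / Q̄_B = 293.52 / 416.54 = 0.7047.

Q̄_A / Q̄_B ≈ 0.705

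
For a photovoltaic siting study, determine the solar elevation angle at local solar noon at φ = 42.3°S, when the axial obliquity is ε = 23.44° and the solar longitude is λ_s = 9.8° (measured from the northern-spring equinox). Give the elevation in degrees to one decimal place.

Solar declination: sin δ = sin ε · sin λ_s = sin 23.44° × sin 9.8° = 0.06771, so δ = +3.882°.
At local noon the hour angle is zero, so the zenith angle equals |φ − δ| = |-42.3° − (+3.882°)| = 46.182°.
Elevation = 90° − 46.182° = 43.8°.

43.8°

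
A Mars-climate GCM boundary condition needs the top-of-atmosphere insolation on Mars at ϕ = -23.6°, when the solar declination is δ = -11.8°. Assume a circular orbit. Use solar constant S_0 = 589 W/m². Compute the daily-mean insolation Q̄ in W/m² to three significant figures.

Q̄ ≈ 193 W/m²

cos h₀ = −tan(-23.6°) tan(-11.800°) = -0.0913, h₀ = 1.6622 rad.
Bracket: h₀ sin ϕ sin δ + cos ϕ cos δ sin h₀ = 1.6622×-0.40035×-0.20450 + 0.91636×0.97887×0.99583 = 0.136087 + 0.893257 = 1.029344.
Q̄ = (S_0/π) × [bracket] = (589/π) × 1.029344 = 193.0 W/m².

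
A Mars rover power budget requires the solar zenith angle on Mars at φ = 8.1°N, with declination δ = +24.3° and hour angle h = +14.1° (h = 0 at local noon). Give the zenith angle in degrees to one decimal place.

θ_z = 21.1°

cos θ_z = sin φ sin δ + cos φ cos δ cos h = 0.057983 + 0.875126 = 0.933109.
θ_z = arccos(0.933109) = 21.1°.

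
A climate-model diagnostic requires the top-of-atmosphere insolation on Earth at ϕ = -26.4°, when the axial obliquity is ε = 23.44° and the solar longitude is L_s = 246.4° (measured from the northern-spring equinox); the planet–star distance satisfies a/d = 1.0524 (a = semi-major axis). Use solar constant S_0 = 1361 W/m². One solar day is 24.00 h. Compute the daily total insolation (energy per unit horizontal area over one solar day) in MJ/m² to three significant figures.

45.8 MJ/m²

Solar declination: sin δ = sin ε · sin L_s = sin 23.44° × sin 246.4° = -0.36452, so δ = -21.378°.
cos h₀ = −tan(-26.4°) tan(-21.378°) = -0.1943, h₀ = 1.7664 rad.
Bracket: h₀ sin ϕ sin δ + cos ϕ cos δ sin h₀ = 1.7664×-0.44464×-0.36452 + 0.89571×0.93120×0.98094 = 0.286298 + 0.818187 = 1.104485.
Inverse-square distance factor (a/d)² = 1.0524² = 1.107546.
Q̄ = (S_0/π) × 1.107546 × [bracket] = (1361/π) × 1.107546 × 1.104485 = 529.94 W/m².
Daily total = Q̄ × 24.00 h × 3600 s/h = 529.94 × 24.00 × 3600 / 10⁶ = 45.79 MJ/m².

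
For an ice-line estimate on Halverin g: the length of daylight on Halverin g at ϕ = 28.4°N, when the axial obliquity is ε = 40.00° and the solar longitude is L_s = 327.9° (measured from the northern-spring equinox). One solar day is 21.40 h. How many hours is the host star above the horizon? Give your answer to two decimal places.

9.35 h

Solar declination: sin δ = sin ε · sin L_s = sin 40.00° × sin 327.9° = -0.34158, so δ = -19.973°.
cos h₀ = −tan ϕ · tan δ = −tan(+28.4°) × tan(-19.973°) = 0.1965, so h₀ = 1.3730 rad = 78.67°.
Daylight = 2h₀/(2π) × 21.40 h = (1.3730/π) × 21.40 = 9.35 h.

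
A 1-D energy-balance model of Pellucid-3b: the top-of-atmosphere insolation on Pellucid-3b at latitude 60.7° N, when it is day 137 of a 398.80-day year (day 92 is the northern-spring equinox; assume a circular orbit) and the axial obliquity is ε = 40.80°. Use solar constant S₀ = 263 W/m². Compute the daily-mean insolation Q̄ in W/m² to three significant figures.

Q̄ ≈ 99.9 W/m²

Solar longitude: λ_s = 360° × (137 − 92)/398.80 = 40.622°.
sin δ = sin 40.80° × sin 40.622° = 0.42542, so δ = +25.177°.
cos H₀ = −tan(+60.7°) tan(+25.177°) = -0.8377, H₀ = 2.5638 rad.
Bracket: H₀ sin φ sin δ + cos φ cos δ sin H₀ = 2.5638×0.87207×0.42542 + 0.48938×0.90500×0.54618 = 0.951160 + 0.241897 = 1.193057.
Q̄ = (S₀/π) × [bracket] = (263/π) × 1.193057 = 99.88 W/m².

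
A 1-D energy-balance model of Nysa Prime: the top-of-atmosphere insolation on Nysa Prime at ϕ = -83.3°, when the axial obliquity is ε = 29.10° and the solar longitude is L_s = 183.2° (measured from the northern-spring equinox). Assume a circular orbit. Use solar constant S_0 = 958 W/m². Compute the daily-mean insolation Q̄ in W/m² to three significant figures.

Solar declination: sin δ = sin ε · sin L_s = sin 29.10° × sin 183.2° = -0.02715, so δ = -1.556°.
cos h₀ = −tan(-83.3°) tan(-1.556°) = -0.2312, h₀ = 1.8041 rad.
Bracket: h₀ sin ϕ sin δ + cos ϕ cos δ sin h₀ = 1.8041×-0.99317×-0.02715 + 0.11667×0.99963×0.97291 = 0.048647 + 0.113467 = 0.162114.
Q̄ = (S_0/π) × [bracket] = (958/π) × 0.162114 = 49.44 W/m².

Q̄ ≈ 49.4 W/m²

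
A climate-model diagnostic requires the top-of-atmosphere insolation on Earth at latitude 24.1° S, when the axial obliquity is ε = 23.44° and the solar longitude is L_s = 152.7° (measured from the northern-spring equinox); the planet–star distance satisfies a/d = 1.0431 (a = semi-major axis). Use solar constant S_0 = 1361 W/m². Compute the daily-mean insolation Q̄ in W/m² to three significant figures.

Solar declination: sin δ = sin ε · sin L_s = sin 23.44° × sin 152.7° = 0.18245, so δ = +10.512°.
cos h₀ = −tan(-24.1°) tan(+10.512°) = 0.0830, h₀ = 1.4877 rad.
Bracket: h₀ sin ϕ sin δ + cos ϕ cos δ sin h₀ = 1.4877×-0.40833×0.18245 + 0.91283×0.98322×0.99655 = -0.110833 + 0.894416 = 0.783583.
Inverse-square distance factor (a/d)² = 1.0431² = 1.088058.
Q̄ = (S_0/π) × 1.088058 × [bracket] = (1361/π) × 1.088058 × 0.783583 = 369.4 W/m².

Q̄ ≈ 369 W/m²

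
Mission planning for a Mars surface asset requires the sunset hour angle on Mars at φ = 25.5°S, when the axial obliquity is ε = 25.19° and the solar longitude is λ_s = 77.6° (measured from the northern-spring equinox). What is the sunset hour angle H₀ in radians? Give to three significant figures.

Solar declination: sin δ = sin ε · sin λ_s = sin 25.19° × sin 77.6° = 0.41569, so δ = +24.563°.
cos H₀ = −tan φ · tan δ = −tan(-25.5°) × tan(+24.563°) = 0.2180, so H₀ = 1.3510 rad = 77.41°.

H₀ = 1.35 rad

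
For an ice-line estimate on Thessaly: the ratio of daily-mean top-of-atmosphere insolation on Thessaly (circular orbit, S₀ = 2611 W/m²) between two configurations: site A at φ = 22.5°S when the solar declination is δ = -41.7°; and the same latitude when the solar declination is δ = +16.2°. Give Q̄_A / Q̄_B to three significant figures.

— Configuration A (φ=-22.5°):
cos H₀ = −tan(-22.5°) tan(-41.700°) = -0.3691, H₀ = 1.9488 rad.
Bracket: H₀ sin φ sin δ + cos φ cos δ sin H₀ = 1.9488×-0.38268×-0.66523 + 0.92388×0.74664×0.92941 = 0.496106 + 0.641112 = 1.137218.
Q̄ = (S₀/π) × [bracket] = (2611/π) × 1.137218 = 945.15 W/m².
— Configuration B (φ=-22.5°):
cos H₀ = −tan(-22.5°) tan(+16.200°) = 0.1203, H₀ = 1.4502 rad.
Bracket: H₀ sin φ sin δ + cos φ cos δ sin H₀ = 1.4502×-0.38268×0.27899 + 0.92388×0.96029×0.99273 = -0.154829 + 0.880743 = 0.725914.
Q̄ = (S₀/π) × [bracket] = (2611/π) × 0.725914 = 603.31 W/m².
Ratio Q̄_A / Q̄_B = 945.15 / 603.31 = 1.567.

Q̄_A / Q̄_B ≈ 1.57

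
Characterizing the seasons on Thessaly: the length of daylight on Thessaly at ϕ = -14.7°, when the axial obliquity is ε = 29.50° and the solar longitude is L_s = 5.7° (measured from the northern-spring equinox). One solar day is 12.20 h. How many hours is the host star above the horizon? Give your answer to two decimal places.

6.05 h

Solar declination: sin δ = sin ε · sin L_s = sin 29.50° × sin 5.7° = 0.04891, so δ = +2.803°.
cos h₀ = −tan ϕ · tan δ = −tan(-14.7°) × tan(+2.803°) = 0.0128, so h₀ = 1.5579 rad = 89.26°.
Daylight = 2h₀/(2π) × 12.20 h = (1.5579/π) × 12.20 = 6.05 h.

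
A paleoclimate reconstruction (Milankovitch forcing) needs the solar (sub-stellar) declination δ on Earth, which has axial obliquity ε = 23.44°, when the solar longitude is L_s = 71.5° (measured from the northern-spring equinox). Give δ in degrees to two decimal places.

δ = +22.16°

sin δ = sin ε · sin L_s = sin 23.44° × sin 71.5° = 0.377232.
δ = arcsin(0.377232) = +22.16°.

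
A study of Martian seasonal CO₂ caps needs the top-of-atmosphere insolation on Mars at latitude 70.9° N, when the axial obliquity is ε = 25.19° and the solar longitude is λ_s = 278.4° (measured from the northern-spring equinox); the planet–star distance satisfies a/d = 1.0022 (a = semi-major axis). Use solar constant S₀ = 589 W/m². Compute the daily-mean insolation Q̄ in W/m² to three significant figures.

Solar declination: sin δ = sin ε · sin λ_s = sin 25.19° × sin 278.4° = -0.42106, so δ = -24.901°.
cos H₀ = −tan(+70.9°) tan(-24.901°) = 1.3406 ≥ 1 ⇒ polar night, H₀ = 0 and Q̄ = 0.
Inverse-square distance factor (a/d)² = 1.0022² = 1.004405.

Q̄ ≈ 0.00 W/m²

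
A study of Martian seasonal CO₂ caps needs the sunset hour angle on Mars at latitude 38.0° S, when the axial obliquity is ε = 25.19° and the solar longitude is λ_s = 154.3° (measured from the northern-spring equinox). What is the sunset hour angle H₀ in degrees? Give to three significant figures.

Solar declination: sin δ = sin ε · sin λ_s = sin 25.19° × sin 154.3° = 0.18457, so δ = +10.636°.
cos H₀ = −tan φ · tan δ = −tan(-38.0°) × tan(+10.636°) = 0.1467, so H₀ = 1.4235 rad = 81.56°.

H₀ = 81.6°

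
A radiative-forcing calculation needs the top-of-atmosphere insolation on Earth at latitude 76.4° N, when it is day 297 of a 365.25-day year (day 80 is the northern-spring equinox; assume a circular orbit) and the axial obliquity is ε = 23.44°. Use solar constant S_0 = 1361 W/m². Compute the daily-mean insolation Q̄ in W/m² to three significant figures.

Solar longitude: L_s = 360° × (297 − 80)/365.25 = 213.881°.
sin δ = sin 23.44° × sin 213.881° = -0.22175, so δ = -12.812°.
cos h₀ = −tan(+76.4°) tan(-12.812°) = 0.9400, h₀ = 0.3481 rad.
Bracket: h₀ sin ϕ sin δ + cos ϕ cos δ sin h₀ = 0.3481×0.97196×-0.22175 + 0.23514×0.97510×0.34110 = -0.075027 + 0.078209 = 0.003182.
Q̄ = (S_0/π) × [bracket] = (1361/π) × 0.003182 = 1.379 W/m².

Q̄ ≈ 1.38 W/m²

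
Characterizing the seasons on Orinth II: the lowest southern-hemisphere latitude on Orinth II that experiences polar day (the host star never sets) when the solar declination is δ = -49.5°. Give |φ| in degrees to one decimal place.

Polar day requires cos H₀ = −tan φ tan δ ≤ −1, i.e. tan φ tan δ ≥ 1.
The boundary is |tan φ| · |tan δ| = 1, so |φ| = 90° − |δ| = 90° − 49.5° = 40.5° in the southern hemisphere.

|φ| = 40.5°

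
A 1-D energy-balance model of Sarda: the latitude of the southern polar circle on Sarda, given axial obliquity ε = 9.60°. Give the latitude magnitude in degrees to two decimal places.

80.40°

The polar circle is the lowest latitude that experiences at least one full rotation of continuous darkness at the northern-summer solstice; it lies at |φ| = 90° − ε = 90° − 9.60° = 80.40°.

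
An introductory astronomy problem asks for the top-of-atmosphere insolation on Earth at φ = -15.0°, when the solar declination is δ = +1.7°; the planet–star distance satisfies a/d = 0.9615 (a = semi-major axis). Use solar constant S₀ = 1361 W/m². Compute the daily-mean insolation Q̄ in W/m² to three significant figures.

Q̄ ≈ 382 W/m²

cos H₀ = −tan(-15.0°) tan(+1.700°) = 0.0080, H₀ = 1.5628 rad.
Bracket: H₀ sin φ sin δ + cos φ cos δ sin H₀ = 1.5628×-0.25882×0.02967 + 0.96593×0.99956×0.99997 = -0.012001 + 0.965476 = 0.953475.
Inverse-square distance factor (a/d)² = 0.9615² = 0.924482.
Q̄ = (S₀/π) × 0.924482 × [bracket] = (1361/π) × 0.924482 × 0.953475 = 381.9 W/m².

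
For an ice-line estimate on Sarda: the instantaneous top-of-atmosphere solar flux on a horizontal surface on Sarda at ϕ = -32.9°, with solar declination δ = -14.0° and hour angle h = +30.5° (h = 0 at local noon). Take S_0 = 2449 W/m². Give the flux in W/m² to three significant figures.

cos θ_z = sin ϕ sin δ + cos ϕ cos δ cos h = 0.131406 + 0.701952 = 0.833358.
Flux = S_0 · cos θ_z = 2449 × 0.833358 = 2041 W/m².

2.04e+03 W/m²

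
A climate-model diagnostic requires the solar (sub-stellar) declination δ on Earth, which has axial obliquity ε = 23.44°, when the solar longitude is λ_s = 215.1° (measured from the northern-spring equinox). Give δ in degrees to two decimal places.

sin δ = sin ε · sin λ_s = sin 23.44° × sin 215.1° = -0.228730.
δ = arcsin(-0.228730) = -13.22°.

δ = -13.22°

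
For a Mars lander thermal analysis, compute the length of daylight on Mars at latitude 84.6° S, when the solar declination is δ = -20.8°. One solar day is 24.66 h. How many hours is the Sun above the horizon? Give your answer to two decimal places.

Sunrise equation: cos h₀ = −tan ϕ · tan δ = -4.0185 ≤ −1, so the Sun never sets (polar day) and h₀ = π.
Daylight = 2h₀/(2π) × 24.66 h = (3.1416/π) × 24.66 = 24.66 h.

24.66 h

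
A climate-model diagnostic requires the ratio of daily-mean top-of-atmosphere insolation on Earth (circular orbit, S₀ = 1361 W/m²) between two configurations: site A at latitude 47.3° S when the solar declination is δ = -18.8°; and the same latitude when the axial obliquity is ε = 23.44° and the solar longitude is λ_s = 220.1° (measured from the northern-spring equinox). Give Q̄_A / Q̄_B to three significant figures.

Q̄_A / Q̄_B ≈ 1.08

— Configuration A (φ=-47.3°):
cos H₀ = −tan(-47.3°) tan(-18.800°) = -0.3689, H₀ = 1.9486 rad.
Bracket: H₀ sin φ sin δ + cos φ cos δ sin H₀ = 1.9486×-0.73491×-0.32227 + 0.67816×0.94665×0.92946 = 0.461505 + 0.596695 = 1.058200.
Q̄ = (S₀/π) × [bracket] = (1361/π) × 1.058200 = 458.43 W/m².
— Configuration B (φ=-47.3°):
Solar declination: sin δ = sin ε · sin λ_s = sin 23.44° × sin 220.1° = -0.25622, so δ = -14.846°.
cos H₀ = −tan(-47.3°) tan(-14.846°) = -0.2873, H₀ = 1.8622 rad.
Bracket: H₀ sin φ sin δ + cos φ cos δ sin H₀ = 1.8622×-0.73491×-0.25622 + 0.67816×0.96662×0.95785 = 0.350650 + 0.627893 = 0.978543.
Q̄ = (S₀/π) × [bracket] = (1361/π) × 0.978543 = 423.92 W/m².
Ratio Q̄_A / Q̄_B = 458.43 / 423.92 = 1.081.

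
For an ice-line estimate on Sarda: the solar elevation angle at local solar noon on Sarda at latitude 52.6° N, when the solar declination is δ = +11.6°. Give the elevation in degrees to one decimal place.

49.0°

At local noon the hour angle is zero, so the zenith angle equals |ϕ − δ| = |+52.6° − (+11.600°)| = 41.000°.
Elevation = 90° − 41.000° = 49.0°.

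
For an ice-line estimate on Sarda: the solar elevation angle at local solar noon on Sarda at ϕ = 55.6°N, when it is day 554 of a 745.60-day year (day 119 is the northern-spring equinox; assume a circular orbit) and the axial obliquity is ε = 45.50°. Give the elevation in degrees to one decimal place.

Solar longitude: L_s = 360° × (554 − 119)/745.60 = 210.032°.
sin δ = sin 45.50° × sin 210.032° = -0.35697, so δ = -20.914°.
At local noon the hour angle is zero, so the zenith angle equals |ϕ − δ| = |+55.6° − (-20.914°)| = 76.514°.
Elevation = 90° − 76.514° = 13.5°.

13.5°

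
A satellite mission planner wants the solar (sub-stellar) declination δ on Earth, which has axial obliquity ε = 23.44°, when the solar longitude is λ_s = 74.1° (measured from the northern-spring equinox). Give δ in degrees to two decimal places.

δ = +22.49°

sin δ = sin ε · sin λ_s = sin 23.44° × sin 74.1° = 0.382570.
δ = arcsin(0.382570) = +22.49°.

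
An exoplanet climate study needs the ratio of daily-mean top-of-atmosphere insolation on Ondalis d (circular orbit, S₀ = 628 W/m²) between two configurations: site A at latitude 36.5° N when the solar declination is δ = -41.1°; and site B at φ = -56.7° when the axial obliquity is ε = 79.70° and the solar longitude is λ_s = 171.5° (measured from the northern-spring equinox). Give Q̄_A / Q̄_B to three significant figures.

Q̄_A / Q̄_B ≈ 0.336

— Configuration A (φ=+36.5°):
cos H₀ = −tan(+36.5°) tan(-41.100°) = 0.6455, H₀ = 0.8691 rad.
Bracket: H₀ sin φ sin δ + cos φ cos δ sin H₀ = 0.8691×0.59482×-0.65738 + 0.80386×0.75356×0.76375 = -0.339838 + 0.462647 = 0.122809.
Q̄ = (S₀/π) × [bracket] = (628/π) × 0.122809 = 24.549 W/m².
— Configuration B (φ=-56.7°):
Solar declination: sin δ = sin ε · sin λ_s = sin 79.70° × sin 171.5° = 0.14543, so δ = +8.362°.
cos H₀ = −tan(-56.7°) tan(+8.362°) = 0.2238, H₀ = 1.3451 rad.
Bracket: H₀ sin φ sin δ + cos φ cos δ sin H₀ = 1.3451×-0.83581×0.14543 + 0.54902×0.98937×0.97464 = -0.163499 + 0.529409 = 0.365910.
Q̄ = (S₀/π) × [bracket] = (628/π) × 0.365910 = 73.145 W/m².
Ratio Q̄_A / Q̄_B = 24.549 / 73.145 = 0.3356.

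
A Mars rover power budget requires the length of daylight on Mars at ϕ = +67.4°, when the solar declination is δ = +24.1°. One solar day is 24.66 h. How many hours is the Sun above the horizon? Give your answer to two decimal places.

Sunrise equation: cos h₀ = −tan ϕ · tan δ = -1.0746 ≤ −1, so the Sun never sets (polar day) and h₀ = π.
Daylight = 2h₀/(2π) × 24.66 h = (3.1416/π) × 24.66 = 24.66 h.

24.66 h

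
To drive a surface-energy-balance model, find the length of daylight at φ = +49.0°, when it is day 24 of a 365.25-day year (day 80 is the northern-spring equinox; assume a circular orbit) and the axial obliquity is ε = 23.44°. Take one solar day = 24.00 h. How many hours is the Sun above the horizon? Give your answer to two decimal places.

Solar longitude: λ_s = 360° × (24 − 80)/365.25 = -55.195°, i.e. -55.195° + 360° = 304.805°.
sin δ = sin 23.44° × sin 304.805° = -0.32662, so δ = -19.064°.
cos H₀ = −tan φ · tan δ = −tan(+49.0°) × tan(-19.064°) = 0.3975, so H₀ = 1.1620 rad = 66.58°.
Daylight = 2H₀/(2π) × 24.00 h = (1.1620/π) × 24.00 = 8.88 h.

8.88 h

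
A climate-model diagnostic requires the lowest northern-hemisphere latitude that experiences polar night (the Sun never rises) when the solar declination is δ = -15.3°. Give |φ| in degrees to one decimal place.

|φ| = 74.7°

Polar night requires cos H₀ = −tan φ tan δ ≥ 1, i.e. tan φ tan δ ≤ −1.
The boundary is |tan φ| · |tan δ| = 1, so |φ| = 90° − |δ| = 90° − 15.3° = 74.7° in the northern hemisphere.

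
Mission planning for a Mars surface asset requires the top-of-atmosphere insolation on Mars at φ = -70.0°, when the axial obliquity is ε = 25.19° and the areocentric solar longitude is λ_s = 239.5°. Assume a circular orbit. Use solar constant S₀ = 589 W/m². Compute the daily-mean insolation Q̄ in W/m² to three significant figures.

Q̄ ≈ 203 W/m²

sin δ = sin 25.19° × sin 239.5° = -0.36673, so δ = -21.514°.
cos H₀ = −tan(-70.0°) tan(-21.514°) = -1.0830 ≤ −1 ⇒ polar day, H₀ = π.
Bracket: H₀ sin φ sin δ + cos φ cos δ sin H₀ = 3.1416×-0.93969×-0.36673 + 0.34202×0.93033×0.00000 = 1.082635 + 0.000000 = 1.082635.
Q̄ = (S₀/π) × [bracket] = (589/π) × 1.082635 = 203.0 W/m².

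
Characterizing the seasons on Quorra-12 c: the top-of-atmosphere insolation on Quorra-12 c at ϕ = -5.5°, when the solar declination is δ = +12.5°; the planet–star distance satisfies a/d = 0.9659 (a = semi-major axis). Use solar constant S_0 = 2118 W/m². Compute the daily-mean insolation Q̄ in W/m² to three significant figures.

Q̄ ≈ 591 W/m²

cos h₀ = −tan(-5.5°) tan(+12.500°) = 0.0213, h₀ = 1.5494 rad.
Bracket: h₀ sin ϕ sin δ + cos ϕ cos δ sin h₀ = 1.5494×-0.09585×0.21644 + 0.99540×0.97630×0.99977 = -0.032144 + 0.971586 = 0.939442.
Inverse-square distance factor (a/d)² = 0.9659² = 0.932963.
Q̄ = (S_0/π) × 0.932963 × [bracket] = (2118/π) × 0.932963 × 0.939442 = 590.9 W/m².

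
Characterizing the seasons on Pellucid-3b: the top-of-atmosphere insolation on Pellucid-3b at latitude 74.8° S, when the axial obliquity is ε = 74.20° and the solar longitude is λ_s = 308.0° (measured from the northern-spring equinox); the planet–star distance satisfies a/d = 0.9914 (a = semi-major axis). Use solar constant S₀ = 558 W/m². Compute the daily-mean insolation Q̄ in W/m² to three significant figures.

Solar declination: sin δ = sin ε · sin λ_s = sin 74.20° × sin 308.0° = -0.75824, so δ = -49.309°.
cos H₀ = −tan(-74.8°) tan(-49.309°) = -4.2805 ≤ −1 ⇒ polar day, H₀ = π.
Bracket: H₀ sin φ sin δ + cos φ cos δ sin H₀ = 3.1416×-0.96502×-0.75824 + 0.26219×0.65198×0.00000 = 2.298761 + 0.000000 = 2.298761.
Inverse-square distance factor (a/d)² = 0.9914² = 0.982874.
Q̄ = (S₀/π) × 0.982874 × [bracket] = (558/π) × 0.982874 × 2.298761 = 401.3 W/m².

Q̄ ≈ 401 W/m²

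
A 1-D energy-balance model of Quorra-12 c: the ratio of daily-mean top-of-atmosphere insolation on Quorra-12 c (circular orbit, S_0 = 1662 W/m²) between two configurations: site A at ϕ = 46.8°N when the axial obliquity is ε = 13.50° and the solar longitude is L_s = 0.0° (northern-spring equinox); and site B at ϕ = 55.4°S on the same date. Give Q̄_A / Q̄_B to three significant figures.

Q̄_A / Q̄_B ≈ 1.21

— Configuration A (ϕ=+46.8°):
Solar declination: sin δ = sin ε · sin L_s = sin 13.50° × sin 0.0° = 0.00000, so δ = +0.000°.
cos h₀ = −tan(+46.8°) tan(+0.000°) = -0.0000, h₀ = 1.5708 rad.
Bracket: h₀ sin ϕ sin δ + cos ϕ cos δ sin h₀ = 1.5708×0.72897×0.00000 + 0.68455×1.00000×1.00000 = 0.000000 + 0.684550 = 0.684550.
Q̄ = (S_0/π) × [bracket] = (1662/π) × 0.684550 = 362.15 W/m².
— Configuration B (ϕ=-55.4°):
cos h₀ = −tan(-55.4°) tan(+0.000°) = 0.0000, h₀ = 1.5708 rad.
Bracket: h₀ sin ϕ sin δ + cos ϕ cos δ sin h₀ = 1.5708×-0.82314×0.00000 + 0.56784×1.00000×1.00000 = -0.000000 + 0.567840 = 0.567840.
Q̄ = (S_0/π) × [bracket] = (1662/π) × 0.567840 = 300.40 W/m².
Ratio Q̄_A / Q̄_B = 362.15 / 300.40 = 1.206.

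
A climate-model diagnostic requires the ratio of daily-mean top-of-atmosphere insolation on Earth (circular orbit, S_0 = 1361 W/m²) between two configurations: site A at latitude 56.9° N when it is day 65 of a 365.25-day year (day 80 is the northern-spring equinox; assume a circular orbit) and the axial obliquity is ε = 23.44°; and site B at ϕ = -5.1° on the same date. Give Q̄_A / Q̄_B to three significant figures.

— Configuration A (ϕ=+56.9°):
Solar longitude: L_s = 360° × (65 − 80)/365.25 = -14.784°, i.e. -14.784° + 360° = 345.216°.
sin δ = sin 23.44° × sin 345.216° = -0.10151, so δ = -5.826°.
cos h₀ = −tan(+56.9°) tan(-5.826°) = 0.1565, h₀ = 1.4136 rad.
Bracket: h₀ sin ϕ sin δ + cos ϕ cos δ sin h₀ = 1.4136×0.83772×-0.10151 + 0.54610×0.99483×0.98767 = -0.120208 + 0.536578 = 0.416370.
Q̄ = (S_0/π) × [bracket] = (1361/π) × 0.416370 = 180.38 W/m².
— Configuration B (ϕ=-5.1°):
cos h₀ = −tan(-5.1°) tan(-5.826°) = -0.0091, h₀ = 1.5799 rad.
Bracket: h₀ sin ϕ sin δ + cos ϕ cos δ sin h₀ = 1.5799×-0.08889×-0.10151 + 0.99604×0.99483×0.99996 = 0.014256 + 0.990851 = 1.005107.
Q̄ = (S_0/π) × [bracket] = (1361/π) × 1.005107 = 435.43 W/m².
Ratio Q̄_A / Q̄_B = 180.38 / 435.43 = 0.4143.

Q̄_A / Q̄_B ≈ 0.414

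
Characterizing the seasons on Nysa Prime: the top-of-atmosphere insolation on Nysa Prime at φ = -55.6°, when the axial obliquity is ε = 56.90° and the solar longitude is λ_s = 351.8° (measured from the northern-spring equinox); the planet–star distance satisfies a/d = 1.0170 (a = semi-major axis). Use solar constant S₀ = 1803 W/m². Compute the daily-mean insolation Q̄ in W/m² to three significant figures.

Q̄ ≈ 430 W/m²

Solar declination: sin δ = sin ε · sin λ_s = sin 56.90° × sin 351.8° = -0.11948, so δ = -6.862°.
cos H₀ = −tan(-55.6°) tan(-6.862°) = -0.1758, H₀ = 1.7475 rad.
Bracket: H₀ sin φ sin δ + cos φ cos δ sin H₀ = 1.7475×-0.82511×-0.11948 + 0.56497×0.99284×0.98443 = 0.172276 + 0.552191 = 0.724467.
Inverse-square distance factor (a/d)² = 1.0170² = 1.034289.
Q̄ = (S₀/π) × 1.034289 × [bracket] = (1803/π) × 1.034289 × 0.724467 = 430.0 W/m².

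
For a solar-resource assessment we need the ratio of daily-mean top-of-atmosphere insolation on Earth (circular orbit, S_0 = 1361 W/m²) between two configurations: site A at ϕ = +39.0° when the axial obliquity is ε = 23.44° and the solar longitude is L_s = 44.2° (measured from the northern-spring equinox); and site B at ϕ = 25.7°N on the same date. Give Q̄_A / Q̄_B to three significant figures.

Q̄_A / Q̄_B ≈ 0.980

— Configuration A (ϕ=+39.0°):
Solar declination: sin δ = sin ε · sin L_s = sin 23.44° × sin 44.2° = 0.27732, so δ = +16.101°.
cos h₀ = −tan(+39.0°) tan(+16.101°) = -0.2337, h₀ = 1.8067 rad.
Bracket: h₀ sin ϕ sin δ + cos ϕ cos δ sin h₀ = 1.8067×0.62932×0.27732 + 0.77715×0.96078×0.97230 = 0.315311 + 0.725987 = 1.041298.
Q̄ = (S_0/π) × [bracket] = (1361/π) × 1.041298 = 451.11 W/m².
— Configuration B (ϕ=+25.7°):
cos h₀ = −tan(+25.7°) tan(+16.101°) = -0.1389, h₀ = 1.7102 rad.
Bracket: h₀ sin ϕ sin δ + cos ϕ cos δ sin h₀ = 1.7102×0.43366×0.27732 + 0.90108×0.96078×0.99030 = 0.205673 + 0.857342 = 1.063015.
Q̄ = (S_0/π) × [bracket] = (1361/π) × 1.063015 = 460.52 W/m².
Ratio Q̄_A / Q̄_B = 451.11 / 460.52 = 0.9796.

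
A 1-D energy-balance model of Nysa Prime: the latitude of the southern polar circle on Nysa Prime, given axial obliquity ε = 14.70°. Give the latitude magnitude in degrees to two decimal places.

The polar circle is the lowest latitude that experiences at least one full rotation of continuous darkness at the northern-summer solstice; it lies at |φ| = 90° − ε = 90° − 14.70° = 75.30°.

75.30°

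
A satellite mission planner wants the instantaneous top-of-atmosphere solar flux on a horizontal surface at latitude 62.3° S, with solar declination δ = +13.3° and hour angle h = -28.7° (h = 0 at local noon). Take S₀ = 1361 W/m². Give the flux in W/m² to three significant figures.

263 W/m²

cos θ_z = sin φ sin δ + cos φ cos δ cos h = -0.203685 + 0.396799 = 0.193114.
Flux = S₀ · cos θ_z = 1361 × 0.193114 = 262.8 W/m².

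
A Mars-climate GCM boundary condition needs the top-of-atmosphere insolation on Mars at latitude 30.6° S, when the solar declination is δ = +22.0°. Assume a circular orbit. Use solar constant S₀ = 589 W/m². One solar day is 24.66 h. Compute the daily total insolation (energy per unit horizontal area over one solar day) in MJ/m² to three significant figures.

cos H₀ = −tan(-30.6°) tan(+22.000°) = 0.2389, H₀ = 1.3295 rad.
Bracket: H₀ sin φ sin δ + cos φ cos δ sin H₀ = 1.3295×-0.50904×0.37461 + 0.86074×0.92718×0.97103 = -0.253524 + 0.774941 = 0.521417.
Q̄ = (S₀/π) × [bracket] = (589/π) × 0.521417 = 97.758 W/m².
Daily total = Q̄ × 24.66 h × 3600 s/h = 97.758 × 24.66 × 3600 / 10⁶ = 8.679 MJ/m².

8.68 MJ/m²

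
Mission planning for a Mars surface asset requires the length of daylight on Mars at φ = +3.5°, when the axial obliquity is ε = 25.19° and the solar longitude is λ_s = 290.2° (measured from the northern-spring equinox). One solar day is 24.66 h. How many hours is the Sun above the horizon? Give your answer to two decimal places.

Solar declination: sin δ = sin ε · sin λ_s = sin 25.19° × sin 290.2° = -0.39944, so δ = -23.543°.
cos H₀ = −tan φ · tan δ = −tan(+3.5°) × tan(-23.543°) = 0.0266, so H₀ = 1.5441 rad = 88.47°.
Daylight = 2H₀/(2π) × 24.66 h = (1.5441/π) × 24.66 = 12.12 h.

12.12 h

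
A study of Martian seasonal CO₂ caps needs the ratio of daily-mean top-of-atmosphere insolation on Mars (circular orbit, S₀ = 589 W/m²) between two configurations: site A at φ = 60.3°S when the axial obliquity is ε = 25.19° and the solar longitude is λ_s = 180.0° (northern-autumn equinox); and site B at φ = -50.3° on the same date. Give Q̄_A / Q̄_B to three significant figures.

— Configuration A (φ=-60.3°):
Solar declination: sin δ = sin ε · sin λ_s = sin 25.19° × sin 180.0° = 0.00000, so δ = +0.000°.
cos H₀ = −tan(-60.3°) tan(+0.000°) = 0.0000, H₀ = 1.5708 rad.
Bracket: H₀ sin φ sin δ + cos φ cos δ sin H₀ = 1.5708×-0.86863×0.00000 + 0.49546×1.00000×1.00000 = -0.000000 + 0.495460 = 0.495460.
Q̄ = (S₀/π) × [bracket] = (589/π) × 0.495460 = 92.891 W/m².
— Configuration B (φ=-50.3°):
cos H₀ = −tan(-50.3°) tan(+0.000°) = 0.0000, H₀ = 1.5708 rad.
Bracket: H₀ sin φ sin δ + cos φ cos δ sin H₀ = 1.5708×-0.76940×0.00000 + 0.63877×1.00000×1.00000 = -0.000000 + 0.638770 = 0.638770.
Q̄ = (S₀/π) × [bracket] = (589/π) × 0.638770 = 119.76 W/m².
Ratio Q̄_A / Q̄_B = 92.891 / 119.76 = 0.7756.

Q̄_A / Q̄_B ≈ 0.776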